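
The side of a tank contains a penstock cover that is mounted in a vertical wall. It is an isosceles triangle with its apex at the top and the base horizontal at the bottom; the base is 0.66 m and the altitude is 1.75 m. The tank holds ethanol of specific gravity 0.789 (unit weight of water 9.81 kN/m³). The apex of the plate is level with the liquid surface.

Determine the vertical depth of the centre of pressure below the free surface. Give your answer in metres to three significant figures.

h_p = 1.31 m

γ = 0.789 × 9.81 = 7.74009 kN/m³.
With the apex up, the centroid sits 2h/3 = 2 × 1.75/3 = 1.16667 m below the apex, so the centroid depth is h_c = 1.16667 m.
A = ½ × 0.66 × 1.75 = 0.5775 m².
Resultant F = γ·h_c·A = 7.74009 × 1.16667 × 0.5775 = 5.2149 kN.
I_c = b·h³/36 = 0.66 × 1.75³/36 = 0.0982552 m⁴.
Centre of pressure: y_p = y_c + I_c/(y_c·A) = 1.16667 + 0.0982552/(1.16667 × 0.5775) = 1.16667 + 0.145833 = 1.3125 m along the plane.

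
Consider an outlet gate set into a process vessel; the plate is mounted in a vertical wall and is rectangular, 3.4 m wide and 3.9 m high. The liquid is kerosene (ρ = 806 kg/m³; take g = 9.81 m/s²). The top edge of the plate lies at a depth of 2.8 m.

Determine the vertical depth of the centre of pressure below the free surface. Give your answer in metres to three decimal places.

h_p = 5.017 m

γ = ρg = 806 × 9.81 / 1000 = 7.90686 kN/m³.
The centroid lies 3.9/2 = 1.95 m below the top edge, so the centroid depth is h_c = 2.8 + 1.95 = 4.75 m.
A = 3.4 × 3.9 = 13.26 m².
Resultant F = γ·h_c·A = 7.90686 × 4.75 × 13.26 = 498.014 kN.
I_c = b·h³/12 = 3.4 × 3.9³/12 = 16.8071 m⁴.
Centre of pressure: y_p = y_c + I_c/(y_c·A) = 4.75 + 16.8071/(4.75 × 13.26) = 4.75 + 0.266843 = 5.01684 m along the plane.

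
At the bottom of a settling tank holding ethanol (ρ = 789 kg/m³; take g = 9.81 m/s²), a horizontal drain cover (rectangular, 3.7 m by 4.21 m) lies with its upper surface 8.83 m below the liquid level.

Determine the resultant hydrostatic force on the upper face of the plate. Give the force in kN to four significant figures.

γ = ρg = 789 × 9.81 / 1000 = 7.74009 kN/m³.
The plate is horizontal, so pressure is uniform at p = γ·h = 7.74009 × 8.83 = 68.345 kN/m².
A = 3.7 × 4.21 = 15.577 m².
F = p·A = 68.345 × 15.577 = 1064.61 kN.

F ≈ 1065 kN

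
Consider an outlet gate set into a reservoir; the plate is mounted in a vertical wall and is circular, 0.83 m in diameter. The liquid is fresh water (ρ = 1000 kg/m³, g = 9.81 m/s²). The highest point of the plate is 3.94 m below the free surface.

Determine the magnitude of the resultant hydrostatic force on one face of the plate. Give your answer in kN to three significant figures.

F ≈ 23.1 kN

γ = ρg = 1000 × 9.81 = 9810 N/m³ = 9.81 kN/m³.
The centroid is at the centre, 0.415 m below the top of the plate, so the centroid depth is h_c = 3.94 + 0.415 = 4.355 m.
A = π(0.415)² = 0.541061 m².
Resultant F = γ·h_c·A = 9.81 × 4.355 × 0.541061 = 23.1155 kN.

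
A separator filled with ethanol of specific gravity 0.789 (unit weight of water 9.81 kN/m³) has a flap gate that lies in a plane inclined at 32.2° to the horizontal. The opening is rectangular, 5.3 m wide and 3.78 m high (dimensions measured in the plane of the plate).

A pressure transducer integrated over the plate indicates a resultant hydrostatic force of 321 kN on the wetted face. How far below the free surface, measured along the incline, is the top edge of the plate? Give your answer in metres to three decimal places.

γ = 0.789 × 9.81 = 7.74009 kN/m³.
A = 5.3 × 3.78 = 20.034 m².
From F = γ·h_c·A, the centroid depth is h_c = 321/(7.74009 × 20.034) = 2.0701 m.
Let θ = 32.2° be the plate's angle to the horizontal; measure y along the incline from where the plane meets the free surface. Vertical depth h = y·sinθ with sinθ = 0.532876.
Along the incline, y_c = h_c/sinθ = 2.0701/0.532876 = 3.88477 m.
The centroid lies 3.78/2 = 1.89 m below the top edge, so the top edge sits at y_top = 3.88477 − 1.89 = 1.99477 m along the incline.

y_top ≈ 1.995 m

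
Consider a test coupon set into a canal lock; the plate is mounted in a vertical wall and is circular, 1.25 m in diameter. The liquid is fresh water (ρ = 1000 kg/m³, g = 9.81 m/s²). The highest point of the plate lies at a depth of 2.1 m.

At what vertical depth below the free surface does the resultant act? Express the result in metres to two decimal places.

h_p = 2.76 m

γ = ρg = 1000 × 9.81 = 9810 N/m³ = 9.81 kN/m³.
The centroid is at the centre, 0.625 m below the top of the plate, so the centroid depth is h_c = 2.1 + 0.625 = 2.725 m.
A = π(0.625)² = 1.22718 m².
Resultant F = γ·h_c·A = 9.81 × 2.725 × 1.22718 = 32.8053 kN.
I_c = πr⁴/4 = π × 0.625⁴/4 = 0.119842 m⁴.
Centre of pressure: y_p = y_c + I_c/(y_c·A) = 2.725 + 0.119842/(2.725 × 1.22718) = 2.725 + 0.0358372 = 2.76084 m along the plane.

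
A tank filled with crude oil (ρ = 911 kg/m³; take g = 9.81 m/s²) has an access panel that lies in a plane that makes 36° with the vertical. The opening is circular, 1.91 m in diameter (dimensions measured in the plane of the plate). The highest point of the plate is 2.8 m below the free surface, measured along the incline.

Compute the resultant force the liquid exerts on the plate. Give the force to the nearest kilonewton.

γ = ρg = 911 × 9.81 / 1000 = 8.93691 kN/m³.
The plate makes 36° with the vertical, i.e. θ = 90° − 36° = 54° to the horizontal. Measuring y along the incline from the free-surface line, vertical depth h = y·sinθ with sinθ = 0.809017.
The centroid is at the centre, 0.955 m below the top of the plate, so y_c = 2.8 + 0.955 = 3.755 m and h_c = 3.755 × 0.809017 = 3.03786 m.
A = π(0.955)² = 2.86521 m².
Resultant F = γ·h_c·A = 8.93691 × 3.03786 × 2.86521 = 77.7878 kN.

F ≈ 78 kN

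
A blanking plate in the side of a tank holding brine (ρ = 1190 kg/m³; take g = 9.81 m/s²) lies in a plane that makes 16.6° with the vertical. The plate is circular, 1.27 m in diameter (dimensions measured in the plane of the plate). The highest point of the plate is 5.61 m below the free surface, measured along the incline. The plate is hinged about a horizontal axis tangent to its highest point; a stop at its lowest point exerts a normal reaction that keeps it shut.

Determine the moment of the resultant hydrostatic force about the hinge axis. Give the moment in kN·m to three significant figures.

γ = ρg = 1190 × 9.81 / 1000 = 11.6739 kN/m³.
The plate makes 16.6° with the vertical, i.e. θ = 90° − 16.6° = 73.4° to the horizontal. Measuring y along the incline from the free-surface line, vertical depth h = y·sinθ with sinθ = 0.958323.
The centroid is at the centre, 0.635 m below the top of the plate, so y_c = 5.61 + 0.635 = 6.245 m and h_c = 6.245 × 0.958323 = 5.98473 m.
A = π(0.635)² = 1.26677 m².
Resultant F = γ·h_c·A = 11.6739 × 5.98473 × 1.26677 = 88.5031 kN.
I_c = πr⁴/4 = π × 0.635⁴/4 = 0.127698 m⁴.
Centre of pressure: y_p = y_c + I_c/(y_c·A) = 6.245 + 0.127698/(6.245 × 1.26677) = 6.245 + 0.0161419 = 6.26114 m along the plane.
The resultant acts 0.635 + 0.0161419 = 0.651142 m (along the plate) below the hinge at the top edge, so the moment about the hinge is M = F × 0.651142 = 88.5031 × 0.651142 = 57.6281 kN·m.

M ≈ 57.6 kN·m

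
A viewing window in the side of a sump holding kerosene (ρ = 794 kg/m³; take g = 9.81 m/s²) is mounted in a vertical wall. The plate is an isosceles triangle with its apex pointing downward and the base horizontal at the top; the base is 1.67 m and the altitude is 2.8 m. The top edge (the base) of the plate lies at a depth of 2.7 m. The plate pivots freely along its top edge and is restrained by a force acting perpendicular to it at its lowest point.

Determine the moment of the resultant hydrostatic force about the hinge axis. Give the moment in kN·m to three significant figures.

γ = ρg = 794 × 9.81 / 1000 = 7.78914 kN/m³.
With the apex down, the centroid sits h/3 = 2.8/3 = 0.933333 m below the base (the top edge), so the centroid depth is h_c = 2.7 + 0.933333 = 3.63333 m.
A = ½ × 1.67 × 2.8 = 2.338 m².
Resultant F = γ·h_c·A = 7.78914 × 3.63333 × 2.338 = 66.1666 kN.
I_c = b·h³/36 = 1.67 × 2.8³/36 = 1.01833 m⁴.
Centre of pressure: y_p = y_c + I_c/(y_c·A) = 3.63333 + 1.01833/(3.63333 × 2.338) = 3.63333 + 0.119878 = 3.75321 m along the plane.
The resultant acts 0.933333 + 0.119878 = 1.05321 m (along the plate) below the hinge at the top edge, so the moment about the hinge is M = F × 1.05321 = 66.1666 × 1.05321 = 69.6873 kN·m.

M ≈ 69.7 kN·m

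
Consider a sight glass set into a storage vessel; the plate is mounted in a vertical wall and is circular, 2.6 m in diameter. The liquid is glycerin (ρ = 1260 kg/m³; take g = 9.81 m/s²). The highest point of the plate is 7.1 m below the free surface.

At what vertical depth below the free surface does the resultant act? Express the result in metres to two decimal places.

γ = ρg = 1260 × 9.81 / 1000 = 12.3606 kN/m³.
The centroid is at the centre, 1.3 m below the top of the plate, so the centroid depth is h_c = 7.1 + 1.3 = 8.4 m.
A = π(1.3)² = 5.30929 m².
Resultant F = γ·h_c·A = 12.3606 × 8.4 × 5.30929 = 551.258 kN.
I_c = πr⁴/4 = π × 1.3⁴/4 = 2.24318 m⁴.
Centre of pressure: y_p = y_c + I_c/(y_c·A) = 8.4 + 2.24318/(8.4 × 5.30929) = 8.4 + 0.0502977 = 8.4503 m along the plane.

h_p = 8.45 m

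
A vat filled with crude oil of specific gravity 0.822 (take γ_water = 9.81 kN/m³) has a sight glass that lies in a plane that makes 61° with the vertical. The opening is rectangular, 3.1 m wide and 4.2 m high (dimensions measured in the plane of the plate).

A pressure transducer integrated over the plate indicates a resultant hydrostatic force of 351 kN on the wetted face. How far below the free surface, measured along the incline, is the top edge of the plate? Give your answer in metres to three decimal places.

γ = 0.822 × 9.81 = 8.06382 kN/m³.
A = 3.1 × 4.2 = 13.02 m².
From F = γ·h_c·A, the centroid depth is h_c = 351/(8.06382 × 13.02) = 3.34315 m.
The plate makes 61° with the vertical, i.e. θ = 90° − 61° = 29° to the horizontal. Measuring y along the incline from the free-surface line, vertical depth h = y·sinθ with sinθ = 0.484810.
Along the incline, y_c = h_c/sinθ = 3.34315/0.484810 = 6.89579 m.
The centroid lies 4.2/2 = 2.1 m below the top edge, so the top edge sits at y_top = 6.89579 − 2.1 = 4.79579 m along the incline.

y_top ≈ 4.796 m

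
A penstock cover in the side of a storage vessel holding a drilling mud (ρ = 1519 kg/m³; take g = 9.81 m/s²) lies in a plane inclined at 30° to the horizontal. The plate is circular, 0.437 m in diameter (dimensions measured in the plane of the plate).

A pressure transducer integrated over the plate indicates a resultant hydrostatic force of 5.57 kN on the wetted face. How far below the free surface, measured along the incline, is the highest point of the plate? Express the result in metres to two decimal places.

y_top ≈ 4.77 m

γ = ρg = 1519 × 9.81 / 1000 = 14.90139 kN/m³.
A = π(0.2185)² = 0.149987 m².
From F = γ·h_c·A, the centroid depth is h_c = 5.57/(14.90139 × 0.149987) = 2.49215 m.
Let θ = 30° be the plate's angle to the horizontal; measure y along the incline from where the plane meets the free surface. Vertical depth h = y·sinθ with sinθ = 0.500000.
Along the incline, y_c = h_c/sinθ = 2.49215/0.500000 = 4.9843 m.
The centroid is at the centre, 0.2185 m below the top of the plate, so the highest point sits at y_top = 4.9843 − 0.2185 = 4.7658 m along the incline.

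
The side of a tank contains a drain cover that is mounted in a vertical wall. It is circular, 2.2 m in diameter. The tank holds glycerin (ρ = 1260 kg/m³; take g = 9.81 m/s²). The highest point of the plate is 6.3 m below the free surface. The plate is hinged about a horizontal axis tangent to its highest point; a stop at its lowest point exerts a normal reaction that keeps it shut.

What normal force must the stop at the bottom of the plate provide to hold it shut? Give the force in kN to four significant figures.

γ = ρg = 1260 × 9.81 / 1000 = 12.3606 kN/m³.
The centroid is at the centre, 1.1 m below the top of the plate, so the centroid depth is h_c = 6.3 + 1.1 = 7.4 m.
A = π(1.1)² = 3.80133 m².
Resultant F = γ·h_c·A = 12.3606 × 7.4 × 3.80133 = 347.702 kN.
I_c = πr⁴/4 = π × 1.1⁴/4 = 1.1499 m⁴.
Centre of pressure: y_p = y_c + I_c/(y_c·A) = 7.4 + 1.1499/(7.4 × 3.80133) = 7.4 + 0.0408783 = 7.44088 m along the plane.
The resultant acts 1.1 + 0.0408783 = 1.14088 m (along the plate) below the hinge at the top edge, so the moment about the hinge is M = F × 1.14088 = 347.702 × 1.14088 = 396.686 kN·m.
A normal force at the bottom, 2.2 m from the hinge, must supply this moment: P = 396.686/2.2 = 180.312 kN.

P ≈ 180.3 kN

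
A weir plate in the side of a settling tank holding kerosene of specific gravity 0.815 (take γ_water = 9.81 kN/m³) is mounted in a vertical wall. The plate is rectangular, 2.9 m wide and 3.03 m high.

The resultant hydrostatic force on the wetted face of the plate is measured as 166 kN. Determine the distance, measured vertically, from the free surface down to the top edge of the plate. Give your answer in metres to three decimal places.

d_top ≈ 0.848 m

γ = 0.815 × 9.81 = 7.99515 kN/m³.
A = 2.9 × 3.03 = 8.787 m².
From F = γ·h_c·A, the centroid depth is h_c = 166/(7.99515 × 8.787) = 2.36288 m.
The centroid lies 3.03/2 = 1.515 m below the top edge, so the top edge sits at h_top = 2.36288 − 1.515 = 0.84788 m below the surface.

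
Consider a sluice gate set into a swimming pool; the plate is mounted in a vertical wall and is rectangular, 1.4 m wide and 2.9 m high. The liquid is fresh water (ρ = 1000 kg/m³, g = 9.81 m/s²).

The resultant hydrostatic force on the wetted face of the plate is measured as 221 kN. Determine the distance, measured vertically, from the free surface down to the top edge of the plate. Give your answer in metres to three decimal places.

γ = ρg = 1000 × 9.81 = 9810 N/m³ = 9.81 kN/m³.
A = 1.4 × 2.9 = 4.06 m².
From F = γ·h_c·A, the centroid depth is h_c = 221/(9.81 × 4.06) = 5.54878 m.
The centroid lies 2.9/2 = 1.45 m below the top edge, so the top edge sits at h_top = 5.54878 − 1.45 = 4.09878 m below the surface.

d_top ≈ 4.099 m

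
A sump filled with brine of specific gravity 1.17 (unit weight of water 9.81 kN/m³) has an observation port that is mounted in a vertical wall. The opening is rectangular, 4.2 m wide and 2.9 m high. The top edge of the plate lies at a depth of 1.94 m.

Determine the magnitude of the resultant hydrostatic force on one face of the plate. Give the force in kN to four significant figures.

γ = 1.17 × 9.81 = 11.4777 kN/m³.
The centroid lies 2.9/2 = 1.45 m below the top edge, so the centroid depth is h_c = 1.94 + 1.45 = 3.39 m.
A = 4.2 × 2.9 = 12.18 m².
Resultant F = γ·h_c·A = 11.4777 × 3.39 × 12.18 = 473.917 kN.

F ≈ 473.9 kN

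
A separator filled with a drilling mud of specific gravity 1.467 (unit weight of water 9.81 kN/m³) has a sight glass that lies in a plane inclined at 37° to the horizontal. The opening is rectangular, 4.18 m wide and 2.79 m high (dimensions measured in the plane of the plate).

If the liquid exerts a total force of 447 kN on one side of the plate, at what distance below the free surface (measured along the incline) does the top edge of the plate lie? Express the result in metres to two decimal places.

y_top ≈ 3.03 m

γ = 1.467 × 9.81 = 14.39127 kN/m³.
A = 4.18 × 2.79 = 11.6622 m².
From F = γ·h_c·A, the centroid depth is h_c = 447/(14.39127 × 11.6622) = 2.66335 m.
Let θ = 37° be the plate's angle to the horizontal; measure y along the incline from where the plane meets the free surface. Vertical depth h = y·sinθ with sinθ = 0.601815.
Along the incline, y_c = h_c/sinθ = 2.66335/0.601815 = 4.42553 m.
The centroid lies 2.79/2 = 1.395 m below the top edge, so the top edge sits at y_top = 4.42553 − 1.395 = 3.03053 m along the incline.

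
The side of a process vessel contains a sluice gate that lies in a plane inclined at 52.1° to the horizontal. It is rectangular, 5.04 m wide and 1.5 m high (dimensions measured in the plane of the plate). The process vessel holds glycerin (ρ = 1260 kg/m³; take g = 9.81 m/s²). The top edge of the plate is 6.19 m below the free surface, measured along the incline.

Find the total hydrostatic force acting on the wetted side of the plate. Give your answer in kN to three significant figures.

F ≈ 512 kN

γ = ρg = 1260 × 9.81 / 1000 = 12.3606 kN/m³.
Let θ = 52.1° be the plate's angle to the horizontal; measure y along the incline from where the plane meets the free surface. Vertical depth h = y·sinθ with sinθ = 0.789084.
The centroid lies 1.5/2 = 0.75 m below the top edge, so y_c = 6.19 + 0.75 = 6.94 m and h_c = 6.94 × 0.789084 = 5.47624 m.
A = 5.04 × 1.5 = 7.56 m².
Resultant F = γ·h_c·A = 12.3606 × 5.47624 × 7.56 = 511.733 kN.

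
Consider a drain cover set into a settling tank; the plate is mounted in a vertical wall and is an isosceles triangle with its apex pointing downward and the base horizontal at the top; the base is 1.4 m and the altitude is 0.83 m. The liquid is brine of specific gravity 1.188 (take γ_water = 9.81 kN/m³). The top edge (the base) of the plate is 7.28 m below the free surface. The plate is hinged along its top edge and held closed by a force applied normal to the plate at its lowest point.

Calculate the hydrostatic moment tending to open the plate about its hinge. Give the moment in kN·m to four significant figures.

γ = 1.188 × 9.81 = 11.65428 kN/m³.
With the apex down, the centroid sits h/3 = 0.83/3 = 0.276667 m below the base (the top edge), so the centroid depth is h_c = 7.28 + 0.276667 = 7.55667 m.
A = ½ × 1.4 × 0.83 = 0.581 m².
Resultant F = γ·h_c·A = 11.65428 × 7.55667 × 0.581 = 51.1672 kN.
I_c = b·h³/36 = 1.4 × 0.83³/36 = 0.0222362 m⁴.
Centre of pressure: y_p = y_c + I_c/(y_c·A) = 7.55667 + 0.0222362/(7.55667 × 0.581) = 7.55667 + 0.0050647 = 7.56173 m along the plane.
The resultant acts 0.276667 + 0.0050647 = 0.281732 m (along the plate) below the hinge at the top edge, so the moment about the hinge is M = F × 0.281732 = 51.1672 × 0.281732 = 14.4154 kN·m.

M ≈ 14.42 kN·m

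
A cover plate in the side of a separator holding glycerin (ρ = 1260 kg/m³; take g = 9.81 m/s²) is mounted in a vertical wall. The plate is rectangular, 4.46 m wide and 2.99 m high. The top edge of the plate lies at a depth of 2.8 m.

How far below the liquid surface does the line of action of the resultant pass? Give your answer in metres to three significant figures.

γ = ρg = 1260 × 9.81 / 1000 = 12.3606 kN/m³.
The centroid lies 2.99/2 = 1.495 m below the top edge, so the centroid depth is h_c = 2.8 + 1.495 = 4.295 m.
A = 4.46 × 2.99 = 13.3354 m².
Resultant F = γ·h_c·A = 12.3606 × 4.295 × 13.3354 = 707.96 kN.
I_c = b·h³/12 = 4.46 × 2.99³/12 = 9.93498 m⁴.
Centre of pressure: y_p = y_c + I_c/(y_c·A) = 4.295 + 9.93498/(4.295 × 13.3354) = 4.295 + 0.173459 = 4.46846 m along the plane.

h_p = 4.47 m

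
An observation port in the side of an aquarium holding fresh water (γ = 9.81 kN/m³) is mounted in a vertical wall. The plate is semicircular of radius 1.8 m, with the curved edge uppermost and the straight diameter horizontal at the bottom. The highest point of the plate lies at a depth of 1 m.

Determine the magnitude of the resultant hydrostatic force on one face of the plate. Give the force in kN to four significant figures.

F ≈ 101.7 kN

γ = 9.81 kN/m³.
The centroid lies 4r/(3π) = 0.763944 m above the diameter, so r − 4r/(3π) = 1.8 − 0.763944 = 1.03606 m below the topmost point, so the centroid depth is h_c = 1 + 1.03606 = 2.03606 m.
A = πr²/2 = π × 1.8²/2 = 5.08938 m².
Resultant F = γ·h_c·A = 9.81 × 2.03606 × 5.08938 = 101.654 kN.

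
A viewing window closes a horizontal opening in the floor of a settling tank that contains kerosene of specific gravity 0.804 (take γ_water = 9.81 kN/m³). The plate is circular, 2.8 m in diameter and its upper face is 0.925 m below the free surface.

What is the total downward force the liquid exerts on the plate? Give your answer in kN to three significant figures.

γ = 0.804 × 9.81 = 7.88724 kN/m³.
The plate is horizontal, so pressure is uniform at p = γ·h = 7.88724 × 0.925 = 7.2957 kN/m².
A = π(1.4)² = 6.15752 m².
F = p·A = 7.2957 × 6.15752 = 44.9234 kN.

F ≈ 44.9 kN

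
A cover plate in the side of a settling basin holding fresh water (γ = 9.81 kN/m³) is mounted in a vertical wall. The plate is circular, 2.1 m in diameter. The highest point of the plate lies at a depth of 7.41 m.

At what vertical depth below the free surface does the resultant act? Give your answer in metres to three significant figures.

h_p = 8.49 m

γ = 9.81 kN/m³.
The centroid is at the centre, 1.05 m below the top of the plate, so the centroid depth is h_c = 7.41 + 1.05 = 8.46 m.
A = π(1.05)² = 3.46361 m².
Resultant F = γ·h_c·A = 9.81 × 8.46 × 3.46361 = 287.454 kN.
I_c = πr⁴/4 = π × 1.05⁴/4 = 0.954656 m⁴.
Centre of pressure: y_p = y_c + I_c/(y_c·A) = 8.46 + 0.954656/(8.46 × 3.46361) = 8.46 + 0.0325797 = 8.49258 m along the plane.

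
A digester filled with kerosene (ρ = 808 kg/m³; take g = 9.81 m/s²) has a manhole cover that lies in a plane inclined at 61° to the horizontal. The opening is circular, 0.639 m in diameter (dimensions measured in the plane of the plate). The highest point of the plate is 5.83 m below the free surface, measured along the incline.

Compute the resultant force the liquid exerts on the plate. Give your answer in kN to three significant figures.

γ = ρg = 808 × 9.81 / 1000 = 7.92648 kN/m³.
Let θ = 61° be the plate's angle to the horizontal; measure y along the incline from where the plane meets the free surface. Vertical depth h = y·sinθ with sinθ = 0.874620.
The centroid is at the centre, 0.3195 m below the top of the plate, so y_c = 5.83 + 0.3195 = 6.1495 m and h_c = 6.1495 × 0.874620 = 5.37848 m.
A = π(0.3195)² = 0.320695 m².
Resultant F = γ·h_c·A = 7.92648 × 5.37848 × 0.320695 = 13.672 kN.

F ≈ 13.7 kN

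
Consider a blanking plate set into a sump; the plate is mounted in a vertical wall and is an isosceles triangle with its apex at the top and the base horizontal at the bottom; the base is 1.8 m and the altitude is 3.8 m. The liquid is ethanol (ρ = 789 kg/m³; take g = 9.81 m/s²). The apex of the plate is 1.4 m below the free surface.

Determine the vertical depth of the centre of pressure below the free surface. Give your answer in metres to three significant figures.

γ = ρg = 789 × 9.81 / 1000 = 7.74009 kN/m³.
With the apex up, the centroid sits 2h/3 = 2 × 3.8/3 = 2.53333 m below the apex, so the centroid depth is h_c = 1.4 + 2.53333 = 3.93333 m.
A = ½ × 1.8 × 3.8 = 3.42 m².
Resultant F = γ·h_c·A = 7.74009 × 3.93333 × 3.42 = 104.12 kN.
I_c = b·h³/36 = 1.8 × 3.8³/36 = 2.7436 m⁴.
Centre of pressure: y_p = y_c + I_c/(y_c·A) = 3.93333 + 2.7436/(3.93333 × 3.42) = 3.93333 + 0.203955 = 4.13729 m along the plane.

h_p = 4.14 m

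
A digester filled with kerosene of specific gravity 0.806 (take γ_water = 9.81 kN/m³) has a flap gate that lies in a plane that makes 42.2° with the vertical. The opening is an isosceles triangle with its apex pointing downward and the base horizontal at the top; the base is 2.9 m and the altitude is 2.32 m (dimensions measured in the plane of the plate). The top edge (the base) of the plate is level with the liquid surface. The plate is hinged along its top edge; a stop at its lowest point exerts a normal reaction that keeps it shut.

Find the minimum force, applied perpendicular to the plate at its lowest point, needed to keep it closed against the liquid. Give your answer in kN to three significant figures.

γ = 0.806 × 9.81 = 7.90686 kN/m³.
The plate makes 42.2° with the vertical, i.e. θ = 90° − 42.2° = 47.8° to the horizontal. Measuring y along the incline from the free-surface line, vertical depth h = y·sinθ with sinθ = 0.740805.
With the apex down, the centroid sits h/3 = 2.32/3 = 0.773333 m below the base (the top edge), so y_c = 0.773333 m and h_c = 0.773333 × 0.740805 = 0.572889 m.
A = ½ × 2.9 × 2.32 = 3.364 m².
Resultant F = γ·h_c·A = 7.90686 × 0.572889 × 3.364 = 15.2381 kN.
I_c = b·h³/36 = 2.9 × 2.32³/36 = 1.00591 m⁴.
Centre of pressure: y_p = y_c + I_c/(y_c·A) = 0.773333 + 1.00591/(0.773333 × 3.364) = 0.773333 + 0.386667 = 1.16 m along the plane.
The resultant acts 0.773333 + 0.386667 = 1.16 m (along the plate) below the hinge at the top edge, so the moment about the hinge is M = F × 1.16 = 15.2381 × 1.16 = 17.6762 kN·m.
A normal force at the bottom, 2.32 m from the hinge, must supply this moment: P = 17.6762/2.32 = 7.61905 kN.

P ≈ 7.62 kN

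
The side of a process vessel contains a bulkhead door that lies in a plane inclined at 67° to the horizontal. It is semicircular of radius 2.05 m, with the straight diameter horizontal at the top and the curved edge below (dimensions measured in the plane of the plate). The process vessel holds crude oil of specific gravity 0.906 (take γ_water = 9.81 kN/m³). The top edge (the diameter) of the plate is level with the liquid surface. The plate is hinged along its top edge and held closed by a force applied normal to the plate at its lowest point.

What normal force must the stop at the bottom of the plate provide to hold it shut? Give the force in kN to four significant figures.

γ = 0.906 × 9.81 = 8.88786 kN/m³.
Let θ = 67° be the plate's angle to the horizontal; measure y along the incline from where the plane meets the free surface. Vertical depth h = y·sinθ with sinθ = 0.920505.
The centroid of a semicircle lies 4r/(3π) = 0.870047 m from the diameter, here below the top edge, so y_c = 0.870047 m and h_c = 0.870047 × 0.920505 = 0.800883 m.
A = πr²/2 = π × 2.05²/2 = 6.60127 m².
Resultant F = γ·h_c·A = 8.88786 × 0.800883 × 6.60127 = 46.9887 kN.
I_c = (π/8 − 8/(9π))·r⁴ = 0.109757 × 2.05⁴ = 1.93842 m⁴.
Centre of pressure: y_p = y_c + I_c/(y_c·A) = 0.870047 + 1.93842/(0.870047 × 6.60127) = 0.870047 + 0.337503 = 1.20755 m along the plane.
The resultant acts 0.870047 + 0.337503 = 1.20755 m (along the plate) below the hinge at the top edge, so the moment about the hinge is M = F × 1.20755 = 46.9887 × 1.20755 = 56.7412 kN·m.
A normal force at the bottom, 2.05 m from the hinge, must supply this moment: P = 56.7412/2.05 = 27.6786 kN.

P ≈ 27.68 kN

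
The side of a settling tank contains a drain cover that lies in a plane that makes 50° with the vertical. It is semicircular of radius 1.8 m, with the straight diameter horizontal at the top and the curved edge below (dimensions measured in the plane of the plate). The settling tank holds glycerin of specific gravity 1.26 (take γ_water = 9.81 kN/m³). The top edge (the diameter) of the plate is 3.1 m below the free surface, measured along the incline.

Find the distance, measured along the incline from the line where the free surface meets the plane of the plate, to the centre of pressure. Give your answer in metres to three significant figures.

γ = 1.26 × 9.81 = 12.3606 kN/m³.
The plate makes 50° with the vertical, i.e. θ = 90° − 50° = 40° to the horizontal. Measuring y along the incline from the free-surface line, vertical depth h = y·sinθ with sinθ = 0.642788.
The centroid of a semicircle lies 4r/(3π) = 0.763944 m from the diameter, here below the top edge, so y_c = 3.1 + 0.763944 = 3.86394 m and h_c = 3.86394 × 0.642788 = 2.48369 m.
A = πr²/2 = π × 1.8²/2 = 5.08938 m².
Resultant F = γ·h_c·A = 12.3606 × 2.48369 × 5.08938 = 156.243 kN.
I_c = (π/8 − 8/(9π))·r⁴ = 0.109757 × 1.8⁴ = 1.15219 m⁴.
Centre of pressure: y_p = y_c + I_c/(y_c·A) = 3.86394 + 1.15219/(3.86394 × 5.08938) = 3.86394 + 0.0585907 = 3.92253 m along the plane.

y_p = 3.92 m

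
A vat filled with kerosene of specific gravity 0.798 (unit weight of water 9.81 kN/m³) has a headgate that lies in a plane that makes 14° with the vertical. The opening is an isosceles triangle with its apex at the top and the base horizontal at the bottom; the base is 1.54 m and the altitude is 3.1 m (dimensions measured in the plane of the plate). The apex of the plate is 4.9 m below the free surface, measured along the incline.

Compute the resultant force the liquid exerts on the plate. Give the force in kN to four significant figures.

γ = 0.798 × 9.81 = 7.82838 kN/m³.
The plate makes 14° with the vertical, i.e. θ = 90° − 14° = 76° to the horizontal. Measuring y along the incline from the free-surface line, vertical depth h = y·sinθ with sinθ = 0.970296.
With the apex up, the centroid sits 2h/3 = 2 × 3.1/3 = 2.06667 m below the apex, so y_c = 4.9 + 2.06667 = 6.96667 m and h_c = 6.96667 × 0.970296 = 6.75973 m.
A = ½ × 1.54 × 3.1 = 2.387 m².
Resultant F = γ·h_c·A = 7.82838 × 6.75973 × 2.387 = 126.315 kN.

F ≈ 126.3 kN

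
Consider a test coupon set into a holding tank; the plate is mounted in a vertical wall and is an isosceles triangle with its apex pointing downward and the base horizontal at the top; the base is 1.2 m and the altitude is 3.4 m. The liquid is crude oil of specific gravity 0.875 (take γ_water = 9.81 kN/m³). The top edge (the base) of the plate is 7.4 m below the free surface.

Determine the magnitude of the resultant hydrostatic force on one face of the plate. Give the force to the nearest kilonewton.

F ≈ 149 kN

γ = 0.875 × 9.81 = 8.58375 kN/m³.
With the apex down, the centroid sits h/3 = 3.4/3 = 1.13333 m below the base (the top edge), so the centroid depth is h_c = 7.4 + 1.13333 = 8.53333 m.
A = ½ × 1.2 × 3.4 = 2.04 m².
Resultant F = γ·h_c·A = 8.58375 × 8.53333 × 2.04 = 149.426 kN.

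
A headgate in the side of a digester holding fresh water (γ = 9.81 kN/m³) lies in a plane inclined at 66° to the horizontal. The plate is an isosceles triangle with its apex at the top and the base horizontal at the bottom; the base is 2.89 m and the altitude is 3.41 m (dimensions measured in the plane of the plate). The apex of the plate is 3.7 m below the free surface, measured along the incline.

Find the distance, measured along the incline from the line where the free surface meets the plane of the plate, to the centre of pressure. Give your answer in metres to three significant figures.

γ = 9.81 kN/m³.
Let θ = 66° be the plate's angle to the horizontal; measure y along the incline from where the plane meets the free surface. Vertical depth h = y·sinθ with sinθ = 0.913545.
With the apex up, the centroid sits 2h/3 = 2 × 3.41/3 = 2.27333 m below the apex, so y_c = 3.7 + 2.27333 = 5.97333 m and h_c = 5.97333 × 0.913545 = 5.45691 m.
A = ½ × 2.89 × 3.41 = 4.92745 m².
Resultant F = γ·h_c·A = 9.81 × 5.45691 × 4.92745 = 263.778 kN.
I_c = b·h³/36 = 2.89 × 3.41³/36 = 3.18316 m⁴.
Centre of pressure: y_p = y_c + I_c/(y_c·A) = 5.97333 + 3.18316/(5.97333 × 4.92745) = 5.97333 + 0.108148 = 6.08148 m along the plane.

y_p = 6.08 m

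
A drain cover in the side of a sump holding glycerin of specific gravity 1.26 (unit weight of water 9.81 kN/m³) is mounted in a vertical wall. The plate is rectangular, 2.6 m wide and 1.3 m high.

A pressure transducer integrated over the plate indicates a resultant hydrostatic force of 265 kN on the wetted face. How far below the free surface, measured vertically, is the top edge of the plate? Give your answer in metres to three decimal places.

γ = 1.26 × 9.81 = 12.3606 kN/m³.
A = 2.6 × 1.3 = 3.38 m².
From F = γ·h_c·A, the centroid depth is h_c = 265/(12.3606 × 3.38) = 6.34293 m.
The centroid lies 1.3/2 = 0.65 m below the top edge, so the top edge sits at h_top = 6.34293 − 0.65 = 5.69293 m below the surface.

d_top ≈ 5.693 m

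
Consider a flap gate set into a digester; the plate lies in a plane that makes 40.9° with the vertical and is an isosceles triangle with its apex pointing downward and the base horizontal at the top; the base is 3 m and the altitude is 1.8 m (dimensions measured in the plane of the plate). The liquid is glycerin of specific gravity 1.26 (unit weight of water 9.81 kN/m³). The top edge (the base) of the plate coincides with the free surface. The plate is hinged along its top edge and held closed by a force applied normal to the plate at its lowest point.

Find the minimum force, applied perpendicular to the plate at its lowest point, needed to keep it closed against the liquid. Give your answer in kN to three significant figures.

γ = 1.26 × 9.81 = 12.3606 kN/m³.
The plate makes 40.9° with the vertical, i.e. θ = 90° − 40.9° = 49.1° to the horizontal. Measuring y along the incline from the free-surface line, vertical depth h = y·sinθ with sinθ = 0.755853.
With the apex down, the centroid sits h/3 = 1.8/3 = 0.6 m below the base (the top edge), so y_c = 0.6 m and h_c = 0.6 × 0.755853 = 0.453512 m.
A = ½ × 3 × 1.8 = 2.7 m².
Resultant F = γ·h_c·A = 12.3606 × 0.453512 × 2.7 = 15.1353 kN.
I_c = b·h³/36 = 3 × 1.8³/36 = 0.486 m⁴.
Centre of pressure: y_p = y_c + I_c/(y_c·A) = 0.6 + 0.486/(0.6 × 2.7) = 0.6 + 0.3 = 0.9 m along the plane.
The resultant acts 0.6 + 0.3 = 0.9 m (along the plate) below the hinge at the top edge, so the moment about the hinge is M = F × 0.9 = 15.1353 × 0.9 = 13.6218 kN·m.
A normal force at the bottom, 1.8 m from the hinge, must supply this moment: P = 13.6218/1.8 = 7.56767 kN.

P ≈ 7.57 kN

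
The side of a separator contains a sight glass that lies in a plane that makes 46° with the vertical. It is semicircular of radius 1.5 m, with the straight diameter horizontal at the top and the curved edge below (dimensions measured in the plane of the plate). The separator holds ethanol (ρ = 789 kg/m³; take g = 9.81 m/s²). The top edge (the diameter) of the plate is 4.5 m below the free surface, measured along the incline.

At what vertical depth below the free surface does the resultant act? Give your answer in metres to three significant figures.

h_p = 3.59 m

γ = ρg = 789 × 9.81 / 1000 = 7.74009 kN/m³.
The plate makes 46° with the vertical, i.e. θ = 90° − 46° = 44° to the horizontal. Measuring y along the incline from the free-surface line, vertical depth h = y·sinθ with sinθ = 0.694658.
The centroid of a semicircle lies 4r/(3π) = 0.63662 m from the diameter, here below the top edge, so y_c = 4.5 + 0.63662 = 5.13662 m and h_c = 5.13662 × 0.694658 = 3.56819 m.
A = πr²/2 = π × 1.5²/2 = 3.53429 m².
Resultant F = γ·h_c·A = 7.74009 × 3.56819 × 3.53429 = 97.6104 kN.
I_c = (π/8 − 8/(9π))·r⁴ = 0.109757 × 1.5⁴ = 0.555645 m⁴.
Centre of pressure: y_p = y_c + I_c/(y_c·A) = 5.13662 + 0.555645/(5.13662 × 3.53429) = 5.13662 + 0.0306068 = 5.16723 m along the plane.
Vertically, h_p = y_p·sinθ = 5.16723 × 0.694658 = 3.58946 m.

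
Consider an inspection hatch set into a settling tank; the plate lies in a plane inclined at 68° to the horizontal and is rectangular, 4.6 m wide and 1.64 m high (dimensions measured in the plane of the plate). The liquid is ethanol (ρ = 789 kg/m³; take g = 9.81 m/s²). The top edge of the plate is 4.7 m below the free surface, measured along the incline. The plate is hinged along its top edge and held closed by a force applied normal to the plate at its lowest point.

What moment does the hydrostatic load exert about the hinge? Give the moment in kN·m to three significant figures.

γ = ρg = 789 × 9.81 / 1000 = 7.74009 kN/m³.
Let θ = 68° be the plate's angle to the horizontal; measure y along the incline from where the plane meets the free surface. Vertical depth h = y·sinθ with sinθ = 0.927184.
The centroid lies 1.64/2 = 0.82 m below the top edge, so y_c = 4.7 + 0.82 = 5.52 m and h_c = 5.52 × 0.927184 = 5.11806 m.
A = 4.6 × 1.64 = 7.544 m².
Resultant F = γ·h_c·A = 7.74009 × 5.11806 × 7.544 = 298.85 kN.
I_c = b·h³/12 = 4.6 × 1.64³/12 = 1.69086 m⁴.
Centre of pressure: y_p = y_c + I_c/(y_c·A) = 5.52 + 1.69086/(5.52 × 7.544) = 5.52 + 0.0406038 = 5.5606 m along the plane.
The resultant acts 0.82 + 0.0406038 = 0.860604 m (along the plate) below the hinge at the top edge, so the moment about the hinge is M = F × 0.860604 = 298.85 × 0.860604 = 257.192 kN·m.

M ≈ 257 kN·m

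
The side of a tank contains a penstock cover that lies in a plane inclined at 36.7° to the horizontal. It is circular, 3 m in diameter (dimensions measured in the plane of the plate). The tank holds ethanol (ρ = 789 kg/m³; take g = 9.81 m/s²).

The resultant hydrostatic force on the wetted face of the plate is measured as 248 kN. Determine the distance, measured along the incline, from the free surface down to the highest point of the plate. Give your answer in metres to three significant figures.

y_top ≈ 6.08 m

γ = ρg = 789 × 9.81 / 1000 = 7.74009 kN/m³.
A = π(1.5)² = 7.06858 m².
From F = γ·h_c·A, the centroid depth is h_c = 248/(7.74009 × 7.06858) = 4.53287 m.
Let θ = 36.7° be the plate's angle to the horizontal; measure y along the incline from where the plane meets the free surface. Vertical depth h = y·sinθ with sinθ = 0.597625.
Along the incline, y_c = h_c/sinθ = 4.53287/0.597625 = 7.58481 m.
The centroid is at the centre, 1.5 m below the top of the plate, so the highest point sits at y_top = 7.58481 − 1.5 = 6.08481 m along the incline.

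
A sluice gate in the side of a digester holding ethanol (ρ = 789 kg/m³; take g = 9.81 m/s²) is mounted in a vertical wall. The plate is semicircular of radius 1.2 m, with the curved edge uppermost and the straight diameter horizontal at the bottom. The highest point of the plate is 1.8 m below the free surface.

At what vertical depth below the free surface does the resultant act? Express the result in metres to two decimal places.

γ = ρg = 789 × 9.81 / 1000 = 7.74009 kN/m³.
The centroid lies 4r/(3π) = 0.509296 m above the diameter, so r − 4r/(3π) = 1.2 − 0.509296 = 0.690704 m below the topmost point, so the centroid depth is h_c = 1.8 + 0.690704 = 2.4907 m.
A = πr²/2 = π × 1.2²/2 = 2.26195 m².
Resultant F = γ·h_c·A = 7.74009 × 2.4907 × 2.26195 = 43.6064 kN.
I_c = (π/8 − 8/(9π))·r⁴ = 0.109757 × 1.2⁴ = 0.227592 m⁴.
Centre of pressure: y_p = y_c + I_c/(y_c·A) = 2.4907 + 0.227592/(2.4907 × 2.26195) = 2.4907 + 0.0403973 = 2.5311 m along the plane.

h_p = 2.53 m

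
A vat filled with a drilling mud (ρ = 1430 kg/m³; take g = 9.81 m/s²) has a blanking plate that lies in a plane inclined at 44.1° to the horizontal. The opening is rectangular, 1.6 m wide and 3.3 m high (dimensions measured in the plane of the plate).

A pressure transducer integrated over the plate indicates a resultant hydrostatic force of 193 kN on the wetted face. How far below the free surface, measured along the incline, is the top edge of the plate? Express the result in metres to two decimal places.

y_top ≈ 2.09 m

γ = ρg = 1430 × 9.81 / 1000 = 14.0283 kN/m³.
A = 1.6 × 3.3 = 5.28 m².
From F = γ·h_c·A, the centroid depth is h_c = 193/(14.0283 × 5.28) = 2.60566 m.
Let θ = 44.1° be the plate's angle to the horizontal; measure y along the incline from where the plane meets the free surface. Vertical depth h = y·sinθ with sinθ = 0.695913.
Along the incline, y_c = h_c/sinθ = 2.60566/0.695913 = 3.74423 m.
The centroid lies 3.3/2 = 1.65 m below the top edge, so the top edge sits at y_top = 3.74423 − 1.65 = 2.09423 m along the incline.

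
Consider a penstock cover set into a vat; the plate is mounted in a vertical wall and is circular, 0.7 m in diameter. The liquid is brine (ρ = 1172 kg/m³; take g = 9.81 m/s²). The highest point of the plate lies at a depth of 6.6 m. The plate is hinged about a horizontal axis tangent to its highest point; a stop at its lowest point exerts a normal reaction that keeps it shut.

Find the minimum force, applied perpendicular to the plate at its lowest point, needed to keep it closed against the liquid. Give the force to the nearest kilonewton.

γ = ρg = 1172 × 9.81 / 1000 = 11.49732 kN/m³.
The centroid is at the centre, 0.35 m below the top of the plate, so the centroid depth is h_c = 6.6 + 0.35 = 6.95 m.
A = π(0.35)² = 0.384845 m².
Resultant F = γ·h_c·A = 11.49732 × 6.95 × 0.384845 = 30.7516 kN.
I_c = πr⁴/4 = π × 0.35⁴/4 = 0.0117859 m⁴.
Centre of pressure: y_p = y_c + I_c/(y_c·A) = 6.95 + 0.0117859/(6.95 × 0.384845) = 6.95 + 0.00440648 = 6.95441 m along the plane.
The resultant acts 0.35 + 0.00440648 = 0.354406 m (along the plate) below the hinge at the top edge, so the moment about the hinge is M = F × 0.354406 = 30.7516 × 0.354406 = 10.8986 kN·m.
A normal force at the bottom, 0.7 m from the hinge, must supply this moment: P = 10.8986/0.7 = 15.5694 kN.

P ≈ 16 kN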